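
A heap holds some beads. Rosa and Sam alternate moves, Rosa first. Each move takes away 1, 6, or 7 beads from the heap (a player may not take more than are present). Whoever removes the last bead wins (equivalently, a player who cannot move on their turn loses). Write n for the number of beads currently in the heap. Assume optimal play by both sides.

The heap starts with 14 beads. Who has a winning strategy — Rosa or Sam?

Sam wins.

Label each position W (a win for the player to move) or L (a loss). A position with no legal move is L; any other position is W exactly when some move reaches an L, and L when every move reaches a W.
n=0: no move → L
n=1: →0(L), so W
n=2: →1(W) only, which is W, so L
n=3: →2(L), so W
n=4: →3(W) only, which is W, so L
n=5: →4(L), so W
n=6: →0(L), so W
n=7: →0(L), so W
n=8: →2(L), so W
n=9: →2(L), so W
n=10: →4(L), so W
n=11: →4(L), so W
n=12: →11(W), 6(W), 5(W) — all W, so L
n=13: →12(L), so W
n=14: →13(W), 8(W), 7(W) — all W, so L
The starting position 14 is L: whatever Rosa does, the opponent receives a W position.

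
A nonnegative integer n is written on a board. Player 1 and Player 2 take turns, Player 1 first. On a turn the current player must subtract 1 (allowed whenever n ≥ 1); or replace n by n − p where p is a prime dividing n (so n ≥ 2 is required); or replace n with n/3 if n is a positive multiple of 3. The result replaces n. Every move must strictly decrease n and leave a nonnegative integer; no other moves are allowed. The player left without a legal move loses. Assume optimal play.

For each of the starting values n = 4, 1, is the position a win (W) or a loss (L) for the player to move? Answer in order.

4: L, 1: W

Use the standard recursion: the mover loses at a terminal position; elsewhere, the mover wins exactly when some move hands the opponent an L position.
n=0: no move → L
n=1: →0(L), so W
n=2: →0(L), so W
n=3: →0(L), so W
n=4: →2(W), 3(W) — all W, so L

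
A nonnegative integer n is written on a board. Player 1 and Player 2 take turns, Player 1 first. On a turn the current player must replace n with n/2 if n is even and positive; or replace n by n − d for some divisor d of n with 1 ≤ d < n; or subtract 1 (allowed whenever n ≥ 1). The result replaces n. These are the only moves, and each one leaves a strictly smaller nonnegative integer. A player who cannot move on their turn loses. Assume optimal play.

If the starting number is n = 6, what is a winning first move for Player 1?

Classify positions by backward induction: terminal positions (no move available) are L. From any other position, the mover wins iff some move reaches an L.
n=0: no move → L
n=1: reaches L-position 0 → W
n=2: only reaches 1(W), which is W → L
n=3: reaches L-position 2 → W
n=4: reaches L-position 2 → W
n=5: only reaches 4(W), which is W → L
n=6: reaches L-position 5 → W
From 6, the L positions reachable in one move are: 5.

Move to 5.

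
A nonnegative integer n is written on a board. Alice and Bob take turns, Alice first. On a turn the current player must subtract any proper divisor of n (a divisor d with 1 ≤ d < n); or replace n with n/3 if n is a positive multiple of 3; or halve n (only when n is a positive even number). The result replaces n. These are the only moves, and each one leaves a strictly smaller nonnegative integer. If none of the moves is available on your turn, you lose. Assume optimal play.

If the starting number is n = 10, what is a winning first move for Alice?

Move to 9.

Compute win/loss labels from the base case upward. A position with no move is L. Any other position is W if it can reach an L in one move, else L.
n=0: no move → L
n=1: no move → L
n=2: →1(L), so W
n=3: →1(L), so W
n=4: →2(W), 3(W) — all W, so L
n=5: →4(L), so W
n=6: →4(L), so W
n=7: →6(W) only, which is W, so L
n=8: →4(L), so W
n=9: →3(W), 6(W), 8(W) — all W, so L
n=10: →9(L), so W
From 10, the L positions reachable in one move are: 9.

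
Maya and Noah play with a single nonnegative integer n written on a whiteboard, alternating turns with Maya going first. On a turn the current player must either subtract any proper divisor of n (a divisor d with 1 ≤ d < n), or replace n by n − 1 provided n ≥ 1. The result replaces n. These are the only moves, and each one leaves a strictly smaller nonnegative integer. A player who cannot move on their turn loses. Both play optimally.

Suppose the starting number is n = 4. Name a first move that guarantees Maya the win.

Positions with no move are L. A position that does have a move is losing for the player to move precisely when every available move leads to a winning position for the opponent. Fill in the labels:
n=0: no move → L
n=1: →0(L), so W
n=2: →1(W) only, which is W, so L
n=3: →2(L), so W
n=4: →2(L), so W
From 4, the L positions reachable in one move are: 2.

Move to 2.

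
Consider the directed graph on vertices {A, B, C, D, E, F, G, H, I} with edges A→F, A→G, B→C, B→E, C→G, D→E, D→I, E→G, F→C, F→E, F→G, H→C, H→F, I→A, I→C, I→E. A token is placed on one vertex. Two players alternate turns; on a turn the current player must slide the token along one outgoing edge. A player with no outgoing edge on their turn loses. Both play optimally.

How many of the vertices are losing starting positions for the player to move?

4

Build the W/L table. Terminal = L. A non-terminal position is W if it has a move to some L; otherwise it is L.
Every edge goes from a vertex to one that appears earlier in the order G, C, E, F, A, I, H, D, B, so processing vertices in that order labels each vertex after all of its successors.
G: no outgoing edge → L
C: reaches L-position G → W
E: reaches L-position G → W
F: reaches L-position G → W
A: reaches L-position G → W
I: only reaches A(W), E(W), C(W), all W → L
H: only reaches F(W), C(W), all W → L
D: reaches L-position I → W
B: only reaches E(W), C(W), all W → L
The L vertices are B, G, H, I; that is 4 in all.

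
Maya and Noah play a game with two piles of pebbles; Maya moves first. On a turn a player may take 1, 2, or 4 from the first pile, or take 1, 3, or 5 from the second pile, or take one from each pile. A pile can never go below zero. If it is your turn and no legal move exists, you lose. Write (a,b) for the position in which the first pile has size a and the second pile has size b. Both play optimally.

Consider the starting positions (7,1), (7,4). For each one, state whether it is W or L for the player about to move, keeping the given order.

Work bottom-up. With no move the player to move loses. Otherwise the position is W if at least one move leads to an L position for the opponent, and L if every move leads to a W.
No move ever increases a pile, so every position that can arise here has a ≤ 7 and b ≤ 4; it is enough to label the cells with 0 ≤ a ≤ 7 and 0 ≤ b ≤ 4.
Every move lowers a or b (never raises either), so fill the grid row by row in increasing a, and left to right within a row: each cell's successors are then already labelled.
      b=0  b=1  b=2  b=3  b=4
a=0:    L    W    L    W    L
a=1:    W    W    W    W    W
a=2:    W    L    W    L    W
a=3:    L    W    W    W    W
a=4:    W    W    W    W    W
a=5:    W    L    W    L    W
a=6:    L    W    W    W    W
a=7:    W    W    L    W    L
Cells with no legal move (terminal, hence L): (0,0).
The remaining L cells, each justified by listing all of its moves:
(0,2): only reaches (0,1)(W), which is W → L
(0,4): only reaches (0,3)(W), (0,1)(W), all W → L
(2,1): only reaches (1,1)(W), (0,1)(W), (2,0)(W), (1,0)(W), all W → L
(2,3): only reaches (1,3)(W), (0,3)(W), (2,2)(W), (2,0)(W), (1,2)(W), all W → L
(3,0): only reaches (2,0)(W), (1,0)(W), all W → L
(5,1): only reaches (4,1)(W), (3,1)(W), (1,1)(W), (5,0)(W), (4,0)(W), all W → L
(5,3): only reaches (4,3)(W), (3,3)(W), (1,3)(W), (5,2)(W), (5,0)(W), (4,2)(W), all W → L
(6,0): only reaches (5,0)(W), (4,0)(W), (2,0)(W), all W → L
(7,2): only reaches (6,2)(W), (5,2)(W), (3,2)(W), (7,1)(W), (6,1)(W), all W → L
(7,4): only reaches (6,4)(W), (5,4)(W), (3,4)(W), (7,3)(W), (7,1)(W), (6,3)(W), all W → L
Every other cell has at least one move into one of the L cells above, so it is W.
(7,1): the move to (5,1) reaches an L cell, so W
(7,4): one of the L cells justified above, so L

(7,1): W, (7,4): L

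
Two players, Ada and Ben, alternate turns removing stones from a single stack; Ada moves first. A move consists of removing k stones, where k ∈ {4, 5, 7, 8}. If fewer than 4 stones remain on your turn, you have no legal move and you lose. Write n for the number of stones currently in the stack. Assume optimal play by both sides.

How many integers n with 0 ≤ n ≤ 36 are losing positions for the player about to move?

Positions with no move are L. A position that does have a move is losing for the player to move precisely when every available move leads to a winning position for the opponent. Fill in the labels:
n=0: no move → L
n=1: no move → L
n=2: no move → L
n=3: no move → L
n=4: can move to 0, which is L ⇒ W
n=5: can move to 1, which is L ⇒ W
n=6: can move to 2, which is L ⇒ W
n=7: can move to 3, which is L ⇒ W
n=8: can move to 3, which is L ⇒ W
n=9: can move to 2, which is L ⇒ W
n=10: can move to 3, which is L ⇒ W
n=11: can move to 3, which is L ⇒ W
n=12: moves to 8(W), 7(W), 5(W), 4(W); every one is W ⇒ L
n=13: moves to 9(W), 8(W), 6(W), 5(W); every one is W ⇒ L
n=14: moves to 10(W), 9(W), 7(W), 6(W); every one is W ⇒ L
n=15: moves to 11(W), 10(W), 8(W), 7(W); every one is W ⇒ L
n=16: can move to 12, which is L ⇒ W
n=17: can move to 13, which is L ⇒ W
n=18: can move to 14, which is L ⇒ W
n=19: can move to 15, which is L ⇒ W
n=20: can move to 15, which is L ⇒ W
n=21: can move to 14, which is L ⇒ W
n=22: can move to 15, which is L ⇒ W
n=23: can move to 15, which is L ⇒ W
n=24: moves to 20(W), 19(W), 17(W), 16(W); every one is W ⇒ L
n=25: moves to 21(W), 20(W), 18(W), 17(W); every one is W ⇒ L
n=26: moves to 22(W), 21(W), 19(W), 18(W); every one is W ⇒ L
n=27: moves to 23(W), 22(W), 20(W), 19(W); every one is W ⇒ L
n=28: can move to 24, which is L ⇒ W
n=29: can move to 25, which is L ⇒ W
n=30: can move to 26, which is L ⇒ W
n=31: can move to 27, which is L ⇒ W
n=32: can move to 27, which is L ⇒ W
n=33: can move to 26, which is L ⇒ W
n=34: can move to 27, which is L ⇒ W
n=35: can move to 27, which is L ⇒ W
n=36: moves to 32(W), 31(W), 29(W), 28(W); every one is W ⇒ L
L entries with 0 ≤ n ≤ 36: n = 0, 1, 2, 3, 12, 13, 14, 15, 24, 25, 26, 27, 36; that makes 13.

13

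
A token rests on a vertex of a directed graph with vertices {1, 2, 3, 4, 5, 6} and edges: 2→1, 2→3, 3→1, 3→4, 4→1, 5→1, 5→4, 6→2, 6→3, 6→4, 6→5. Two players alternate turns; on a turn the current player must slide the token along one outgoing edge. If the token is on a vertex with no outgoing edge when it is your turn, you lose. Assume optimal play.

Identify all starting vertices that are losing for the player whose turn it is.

Work bottom-up. With no move the player to move loses. Otherwise the position is W if at least one move leads to an L position for the opponent, and L if every move leads to a W.
Every edge goes from a vertex to one that appears earlier in the order 1, 4, 3, 2, 5, 6, so processing vertices in that order labels each vertex after all of its successors.
1: no outgoing edge → L
4: W (go to 1, an L position)
3: W (go to 1, an L position)
2: W (go to 1, an L position)
5: W (go to 1, an L position)
6: L (options 5(W), 2(W), 3(W), 4(W) are all W)
The losing starting vertices are exactly the entries labelled L in this table (2 of them).

1, 6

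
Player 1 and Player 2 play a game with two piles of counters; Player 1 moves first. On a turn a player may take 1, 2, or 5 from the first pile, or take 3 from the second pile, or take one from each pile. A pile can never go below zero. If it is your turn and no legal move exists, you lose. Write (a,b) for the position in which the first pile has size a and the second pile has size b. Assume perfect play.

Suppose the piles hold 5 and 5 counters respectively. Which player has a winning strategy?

Label each position W (a win for the player to move) or L (a loss). A position with no legal move is L; any other position is W exactly when some move reaches an L, and L when every move reaches a W.
No move ever increases a pile, so every position that can arise here has a ≤ 5 and b ≤ 5; it is enough to label the cells with 0 ≤ a ≤ 5 and 0 ≤ b ≤ 5.
Every move lowers a or b (never raises either), so fill the grid row by row in increasing a, and left to right within a row: each cell's successors are then already labelled.
      b=0  b=1  b=2  b=3  b=4  b=5
a=0:    L    L    L    W    W    W
a=1:    W    W    W    W    L    L
a=2:    W    W    W    L    W    W
a=3:    L    L    L    W    W    W
a=4:    W    W    W    W    L    L
a=5:    W    W    W    L    W    W
Cells with no legal move (terminal, hence L): (0,0), (0,1), (0,2).
The remaining L cells, each justified by listing all of its moves:
(1,4): L (options (0,4)(W), (1,1)(W), (0,3)(W) are all W)
(1,5): L (options (0,5)(W), (1,2)(W), (0,4)(W) are all W)
(2,3): L (options (1,3)(W), (0,3)(W), (2,0)(W), (1,2)(W) are all W)
(3,0): L (options (2,0)(W), (1,0)(W) are all W)
(3,1): L (options (2,1)(W), (1,1)(W), (2,0)(W) are all W)
(3,2): L (options (2,2)(W), (1,2)(W), (2,1)(W) are all W)
(4,4): L (options (3,4)(W), (2,4)(W), (4,1)(W), (3,3)(W) are all W)
(4,5): L (options (3,5)(W), (2,5)(W), (4,2)(W), (3,4)(W) are all W)
(5,3): L (options (4,3)(W), (3,3)(W), (0,3)(W), (5,0)(W), (4,2)(W) are all W)
Every other cell has at least one move into one of the L cells above, so it is W.
From (5,5) Player 1 can move to (4,5), reaching an L position.

Player 1 wins.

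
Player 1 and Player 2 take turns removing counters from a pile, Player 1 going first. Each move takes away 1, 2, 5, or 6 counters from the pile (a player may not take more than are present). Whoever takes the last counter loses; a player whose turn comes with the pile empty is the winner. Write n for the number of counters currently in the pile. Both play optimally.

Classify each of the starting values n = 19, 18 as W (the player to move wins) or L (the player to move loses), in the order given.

19: W, 18: L

Use the standard recursion: the mover wins at a terminal position; elsewhere, the mover wins exactly when some move hands the opponent an L position.
n=0: no move; the opponent has just taken the last counter and therefore loses → W
n=1: L (sole option 0(W) is W)
n=2: W (go to 1, an L position)
n=3: W (go to 1, an L position)
n=4: L (options 3(W), 2(W) are all W)
n=5: W (go to 4, an L position)
n=6: W (go to 4, an L position)
n=7: W (go to 1, an L position)
n=8: L (options 7(W), 6(W), 3(W), 2(W) are all W)
n=9: W (go to 8, an L position)
n=10: W (go to 8, an L position)
n=11: L (options 10(W), 9(W), 6(W), 5(W) are all W)
n=12: W (go to 11, an L position)
n=13: W (go to 11, an L position)
n=14: W (go to 8, an L position)
n=15: L (options 14(W), 13(W), 10(W), 9(W) are all W)
n=16: W (go to 15, an L position)
n=17: W (go to 15, an L position)
n=18: L (options 17(W), 16(W), 13(W), 12(W) are all W)
n=19: W (go to 18, an L position)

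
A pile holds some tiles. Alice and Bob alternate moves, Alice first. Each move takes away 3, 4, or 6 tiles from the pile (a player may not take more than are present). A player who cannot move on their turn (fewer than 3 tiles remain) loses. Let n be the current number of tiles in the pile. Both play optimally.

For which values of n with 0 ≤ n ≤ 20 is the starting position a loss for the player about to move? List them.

0, 1, 2, 9, 10, 11, 18, 19, 20

Label each position W (a win for the player to move) or L (a loss). A position with no legal move is L; any other position is W exactly when some move reaches an L, and L when every move reaches a W.
n=0: no move → L
n=1: no move → L
n=2: no move → L
n=3: reaches L-position 0 → W
n=4: reaches L-position 1 → W
n=5: reaches L-position 2 → W
n=6: reaches L-position 2 → W
n=7: reaches L-position 1 → W
n=8: reaches L-position 2 → W
n=9: only reaches 6(W), 5(W), 3(W), all W → L
n=10: only reaches 7(W), 6(W), 4(W), all W → L
n=11: only reaches 8(W), 7(W), 5(W), all W → L
n=12: reaches L-position 9 → W
n=13: reaches L-position 10 → W
n=14: reaches L-position 11 → W
n=15: reaches L-position 11 → W
n=16: reaches L-position 10 → W
n=17: reaches L-position 11 → W
n=18: only reaches 15(W), 14(W), 12(W), all W → L
n=19: only reaches 16(W), 15(W), 13(W), all W → L
n=20: only reaches 17(W), 16(W), 14(W), all W → L
The losing starting values of n are exactly the entries labelled L in this table (9 of them).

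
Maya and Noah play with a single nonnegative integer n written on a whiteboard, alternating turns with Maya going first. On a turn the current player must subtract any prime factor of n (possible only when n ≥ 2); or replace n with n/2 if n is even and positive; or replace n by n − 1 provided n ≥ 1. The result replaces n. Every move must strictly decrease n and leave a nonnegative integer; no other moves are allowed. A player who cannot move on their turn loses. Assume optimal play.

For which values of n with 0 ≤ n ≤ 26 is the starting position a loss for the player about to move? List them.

Use the standard recursion: the mover loses at a terminal position; elsewhere, the mover wins exactly when some move hands the opponent an L position.
n=0: no move → L
n=1: W (go to 0, an L position)
n=2: W (go to 0, an L position)
n=3: W (go to 0, an L position)
n=4: L (options 2(W), 3(W) are all W)
n=5: W (go to 0, an L position)
n=6: W (go to 4, an L position)
n=7: W (go to 0, an L position)
n=8: W (go to 4, an L position)
n=9: L (options 6(W), 8(W) are all W)
n=10: W (go to 9, an L position)
n=11: W (go to 0, an L position)
n=12: W (go to 9, an L position)
n=13: W (go to 0, an L position)
n=14: L (options 7(W), 12(W), 13(W) are all W)
n=15: W (go to 14, an L position)
n=16: W (go to 14, an L position)
n=17: W (go to 0, an L position)
n=18: W (go to 9, an L position)
n=19: W (go to 0, an L position)
n=20: L (options 10(W), 15(W), 18(W), 19(W) are all W)
n=21: W (go to 14, an L position)
n=22: W (go to 20, an L position)
n=23: W (go to 0, an L position)
n=24: L (options 12(W), 21(W), 22(W), 23(W) are all W)
n=25: W (go to 20, an L position)
n=26: W (go to 24, an L position)
Reading off the rows marked L gives the requested list; there are 6 such values of n.

0, 4, 9, 14, 20, 24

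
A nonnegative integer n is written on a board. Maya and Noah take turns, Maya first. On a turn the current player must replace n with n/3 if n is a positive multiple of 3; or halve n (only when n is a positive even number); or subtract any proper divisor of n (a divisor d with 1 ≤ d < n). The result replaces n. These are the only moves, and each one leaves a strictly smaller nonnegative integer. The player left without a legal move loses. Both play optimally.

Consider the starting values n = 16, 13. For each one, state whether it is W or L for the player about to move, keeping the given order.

16: W, 13: L

Use the standard recursion: the mover loses at a terminal position; elsewhere, the mover wins exactly when some move hands the opponent an L position.
n=0: no move → L
n=1: no move → L
n=2: →1(L), so W
n=3: →1(L), so W
n=4: →2(W), 3(W) — all W, so L
n=5: →4(L), so W
n=6: →4(L), so W
n=7: →6(W) only, which is W, so L
n=8: →4(L), so W
n=9: →3(W), 6(W), 8(W) — all W, so L
n=10: →9(L), so W
n=11: →10(W) only, which is W, so L
n=12: →4(L), so W
n=13: →12(W) only, which is W, so L
n=14: →7(L), so W
n=15: →5(W), 10(W), 12(W), 14(W) — all W, so L
n=16: →15(L), so W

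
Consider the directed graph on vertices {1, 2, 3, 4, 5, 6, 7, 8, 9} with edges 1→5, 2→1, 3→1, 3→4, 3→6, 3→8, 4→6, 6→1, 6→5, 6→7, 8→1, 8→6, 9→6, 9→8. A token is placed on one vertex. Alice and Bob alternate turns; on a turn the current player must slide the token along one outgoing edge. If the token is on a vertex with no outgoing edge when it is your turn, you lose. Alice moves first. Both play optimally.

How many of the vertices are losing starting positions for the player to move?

Use the standard recursion: the mover loses at a terminal position; elsewhere, the mover wins exactly when some move hands the opponent an L position.
Every edge goes from a vertex to one that appears earlier in the order 5, 7, 1, 6, 8, 2, 9, 4, 3, so processing vertices in that order labels each vertex after all of its successors.
5: no outgoing edge → L
7: no outgoing edge → L
1: →5(L), so W
6: →7(L), so W
8: →6(W), 1(W) — all W, so L
2: →1(W) only, which is W, so L
9: →8(L), so W
4: →6(W) only, which is W, so L
3: →4(L), so W
The L vertices are 2, 4, 5, 7, 8; that is 5 in all.

5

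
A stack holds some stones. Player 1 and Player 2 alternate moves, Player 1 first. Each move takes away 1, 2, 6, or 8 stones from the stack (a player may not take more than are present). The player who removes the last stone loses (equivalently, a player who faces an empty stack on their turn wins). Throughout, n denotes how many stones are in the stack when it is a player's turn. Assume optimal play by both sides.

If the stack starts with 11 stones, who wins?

Positions with no move are W. A position that does have a move is losing for the player to move precisely when every available move leads to a winning position for the opponent. Fill in the labels:
n=0: no move; the opponent has just taken the last stone and therefore loses → W
n=1: →0(W) only, which is W, so L
n=2: →1(L), so W
n=3: →1(L), so W
n=4: →3(W), 2(W) — all W, so L
n=5: →4(L), so W
n=6: →4(L), so W
n=7: →1(L), so W
n=8: →7(W), 6(W), 2(W), 0(W) — all W, so L
n=9: →8(L), so W
n=10: →8(L), so W
n=11: →10(W), 9(W), 5(W), 3(W) — all W, so L
The starting position 11 is L: whatever Player 1 does, the opponent receives a W position.

Player 2 wins.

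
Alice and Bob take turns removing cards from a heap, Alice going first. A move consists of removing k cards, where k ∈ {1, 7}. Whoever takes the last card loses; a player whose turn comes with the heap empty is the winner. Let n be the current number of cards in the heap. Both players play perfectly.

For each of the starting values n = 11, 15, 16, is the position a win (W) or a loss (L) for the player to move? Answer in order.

Work bottom-up. With no move the player to move wins. Otherwise the position is W if at least one move leads to an L position for the opponent, and L if every move leads to a W.
n=0: no move; the opponent has just taken the last card and therefore loses → W
n=1: only reaches 0(W), which is W → L
n=2: reaches L-position 1 → W
n=3: only reaches 2(W), which is W → L
n=4: reaches L-position 3 → W
n=5: only reaches 4(W), which is W → L
n=6: reaches L-position 5 → W
n=7: only reaches 6(W), 0(W), all W → L
n=8: reaches L-position 7 → W
n=9: only reaches 8(W), 2(W), all W → L
n=10: reaches L-position 9 → W
n=11: only reaches 10(W), 4(W), all W → L
n=12: reaches L-position 11 → W
n=13: only reaches 12(W), 6(W), all W → L
n=14: reaches L-position 13 → W
n=15: only reaches 14(W), 8(W), all W → L
n=16: reaches L-position 15 → W

11: L, 15: L, 16: W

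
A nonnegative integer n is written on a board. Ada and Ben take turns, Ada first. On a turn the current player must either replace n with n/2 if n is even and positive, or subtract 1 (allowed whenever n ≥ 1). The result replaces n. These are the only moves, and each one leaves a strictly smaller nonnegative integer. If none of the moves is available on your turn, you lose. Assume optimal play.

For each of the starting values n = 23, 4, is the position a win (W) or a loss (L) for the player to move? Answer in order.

23: L, 4: W

Compute win/loss labels from the base case upward. A position with no move is L. Any other position is W if it can reach an L in one move, else L.
n=0: no move → L
n=1: can move to 0, which is L ⇒ W
n=2: the only move is to 1(W), a W ⇒ L
n=3: can move to 2, which is L ⇒ W
n=4: can move to 2, which is L ⇒ W
n=5: the only move is to 4(W), a W ⇒ L
n=6: can move to 5, which is L ⇒ W
n=7: the only move is to 6(W), a W ⇒ L
n=8: can move to 7, which is L ⇒ W
n=9: the only move is to 8(W), a W ⇒ L
n=10: can move to 5, which is L ⇒ W
n=11: the only move is to 10(W), a W ⇒ L
n=12: can move to 11, which is L ⇒ W
n=13: the only move is to 12(W), a W ⇒ L
n=14: can move to 7, which is L ⇒ W
n=15: the only move is to 14(W), a W ⇒ L
n=16: can move to 15, which is L ⇒ W
n=17: the only move is to 16(W), a W ⇒ L
n=18: can move to 9, which is L ⇒ W
n=19: the only move is to 18(W), a W ⇒ L
n=20: can move to 19, which is L ⇒ W
n=21: the only move is to 20(W), a W ⇒ L
n=22: can move to 11, which is L ⇒ W
n=23: the only move is to 22(W), a W ⇒ L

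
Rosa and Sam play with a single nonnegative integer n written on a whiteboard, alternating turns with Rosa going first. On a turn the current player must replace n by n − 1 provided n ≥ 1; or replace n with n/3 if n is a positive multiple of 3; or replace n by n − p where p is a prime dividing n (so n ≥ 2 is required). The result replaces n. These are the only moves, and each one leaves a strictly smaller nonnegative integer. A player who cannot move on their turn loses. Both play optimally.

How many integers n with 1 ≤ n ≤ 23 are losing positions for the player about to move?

Work bottom-up. With no move the player to move loses. Otherwise the position is W if at least one move leads to an L position for the opponent, and L if every move leads to a W.
n=0: no move → L
n=1: can move to 0, which is L ⇒ W
n=2: can move to 0, which is L ⇒ W
n=3: can move to 0, which is L ⇒ W
n=4: moves to 2(W), 3(W); every one is W ⇒ L
n=5: can move to 0, which is L ⇒ W
n=6: can move to 4, which is L ⇒ W
n=7: can move to 0, which is L ⇒ W
n=8: moves to 6(W), 7(W); every one is W ⇒ L
n=9: can move to 8, which is L ⇒ W
n=10: can move to 8, which is L ⇒ W
n=11: can move to 0, which is L ⇒ W
n=12: can move to 4, which is L ⇒ W
n=13: can move to 0, which is L ⇒ W
n=14: moves to 7(W), 12(W), 13(W); every one is W ⇒ L
n=15: can move to 14, which is L ⇒ W
n=16: can move to 14, which is L ⇒ W
n=17: can move to 0, which is L ⇒ W
n=18: moves to 6(W), 15(W), 16(W), 17(W); every one is W ⇒ L
n=19: can move to 0, which is L ⇒ W
n=20: can move to 18, which is L ⇒ W
n=21: can move to 14, which is L ⇒ W
n=22: moves to 11(W), 20(W), 21(W); every one is W ⇒ L
n=23: can move to 0, which is L ⇒ W
L entries with 1 ≤ n ≤ 23 (n=0 is outside the asked range and is not counted): n = 4, 8, 14, 18, 22; that makes 5.

5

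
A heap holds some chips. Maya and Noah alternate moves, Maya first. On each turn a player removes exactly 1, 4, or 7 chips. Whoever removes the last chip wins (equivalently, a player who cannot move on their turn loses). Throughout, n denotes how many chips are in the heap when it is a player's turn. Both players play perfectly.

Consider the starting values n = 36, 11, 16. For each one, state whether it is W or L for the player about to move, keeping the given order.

Build the W/L table. Terminal = L. A non-terminal position is W if it has a move to some L; otherwise it is L.
n=0: no move → L
n=1: reaches L-position 0 → W
n=2: only reaches 1(W), which is W → L
n=3: reaches L-position 2 → W
n=4: reaches L-position 0 → W
n=5: only reaches 4(W), 1(W), all W → L
n=6: reaches L-position 5 → W
n=7: reaches L-position 0 → W
n=8: only reaches 7(W), 4(W), 1(W), all W → L
n=9: reaches L-position 8 → W
n=10: only reaches 9(W), 6(W), 3(W), all W → L
n=11: reaches L-position 10 → W
n=12: reaches L-position 8 → W
n=13: only reaches 12(W), 9(W), 6(W), all W → L
n=14: reaches L-position 13 → W
n=15: reaches L-position 8 → W
n=16: only reaches 15(W), 12(W), 9(W), all W → L
n=17: reaches L-position 16 → W
n=18: only reaches 17(W), 14(W), 11(W), all W → L
n=19: reaches L-position 18 → W
n=20: reaches L-position 16 → W
n=21: only reaches 20(W), 17(W), 14(W), all W → L
n=22: reaches L-position 21 → W
n=23: reaches L-position 16 → W
n=24: only reaches 23(W), 20(W), 17(W), all W → L
n=25: reaches L-position 24 → W
n=26: only reaches 25(W), 22(W), 19(W), all W → L
n=27: reaches L-position 26 → W
n=28: reaches L-position 24 → W
n=29: only reaches 28(W), 25(W), 22(W), all W → L
n=30: reaches L-position 29 → W
n=31: reaches L-position 24 → W
n=32: only reaches 31(W), 28(W), 25(W), all W → L
n=33: reaches L-position 32 → W
n=34: only reaches 33(W), 30(W), 27(W), all W → L
n=35: reaches L-position 34 → W
n=36: reaches L-position 32 → W

36: W, 11: W, 16: L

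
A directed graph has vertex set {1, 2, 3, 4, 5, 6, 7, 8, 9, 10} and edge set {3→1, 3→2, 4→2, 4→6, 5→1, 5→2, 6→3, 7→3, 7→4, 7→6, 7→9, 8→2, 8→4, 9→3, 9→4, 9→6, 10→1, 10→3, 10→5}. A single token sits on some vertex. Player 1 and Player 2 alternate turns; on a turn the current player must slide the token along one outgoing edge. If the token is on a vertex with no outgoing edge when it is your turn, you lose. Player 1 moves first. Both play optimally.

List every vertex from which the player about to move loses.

Use the standard recursion: the mover loses at a terminal position; elsewhere, the mover wins exactly when some move hands the opponent an L position.
Every edge goes from a vertex to one that appears earlier in the order 1, 2, 3, 5, 6, 10, 4, 9, 8, 7, so processing vertices in that order labels each vertex after all of its successors.
1: no outgoing edge → L
2: no outgoing edge → L
3: W (go to 2, an L position)
5: W (go to 2, an L position)
6: L (sole option 3(W) is W)
10: W (go to 1, an L position)
4: W (go to 6, an L position)
9: W (go to 6, an L position)
8: W (go to 2, an L position)
7: W (go to 6, an L position)
Reading off the rows marked L gives the requested list; there are 3 such vertices.

1, 2, 6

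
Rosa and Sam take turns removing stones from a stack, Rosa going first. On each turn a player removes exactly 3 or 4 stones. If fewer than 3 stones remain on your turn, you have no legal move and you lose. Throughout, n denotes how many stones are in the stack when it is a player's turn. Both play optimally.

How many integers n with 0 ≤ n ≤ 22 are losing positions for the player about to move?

11

Use the standard recursion: the mover loses at a terminal position; elsewhere, the mover wins exactly when some move hands the opponent an L position.
n=0: no move → L
n=1: no move → L
n=2: no move → L
n=3: can move to 0, which is L ⇒ W
n=4: can move to 1, which is L ⇒ W
n=5: can move to 2, which is L ⇒ W
n=6: can move to 2, which is L ⇒ W
n=7: moves to 4(W), 3(W); every one is W ⇒ L
n=8: moves to 5(W), 4(W); every one is W ⇒ L
n=9: moves to 6(W), 5(W); every one is W ⇒ L
n=10: can move to 7, which is L ⇒ W
n=11: can move to 8, which is L ⇒ W
n=12: can move to 9, which is L ⇒ W
n=13: can move to 9, which is L ⇒ W
n=14: moves to 11(W), 10(W); every one is W ⇒ L
n=15: moves to 12(W), 11(W); every one is W ⇒ L
n=16: moves to 13(W), 12(W); every one is W ⇒ L
n=17: can move to 14, which is L ⇒ W
n=18: can move to 15, which is L ⇒ W
n=19: can move to 16, which is L ⇒ W
n=20: can move to 16, which is L ⇒ W
n=21: moves to 18(W), 17(W); every one is W ⇒ L
n=22: moves to 19(W), 18(W); every one is W ⇒ L
L entries with 0 ≤ n ≤ 22: n = 0, 1, 2, 7, 8, 9, 14, 15, 16, 21, 22; that makes 11.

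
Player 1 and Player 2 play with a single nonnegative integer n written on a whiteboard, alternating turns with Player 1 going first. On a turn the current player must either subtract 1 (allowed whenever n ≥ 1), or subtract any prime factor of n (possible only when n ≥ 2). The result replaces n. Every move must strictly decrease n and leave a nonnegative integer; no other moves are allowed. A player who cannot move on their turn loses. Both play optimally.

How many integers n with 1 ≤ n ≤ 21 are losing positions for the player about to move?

5

Classify positions by backward induction: terminal positions (no move available) are L. From any other position, the mover wins iff some move reaches an L.
n=0: no move → L
n=1: can move to 0, which is L ⇒ W
n=2: can move to 0, which is L ⇒ W
n=3: can move to 0, which is L ⇒ W
n=4: moves to 2(W), 3(W); every one is W ⇒ L
n=5: can move to 0, which is L ⇒ W
n=6: can move to 4, which is L ⇒ W
n=7: can move to 0, which is L ⇒ W
n=8: moves to 6(W), 7(W); every one is W ⇒ L
n=9: can move to 8, which is L ⇒ W
n=10: can move to 8, which is L ⇒ W
n=11: can move to 0, which is L ⇒ W
n=12: moves to 9(W), 10(W), 11(W); every one is W ⇒ L
n=13: can move to 0, which is L ⇒ W
n=14: can move to 12, which is L ⇒ W
n=15: can move to 12, which is L ⇒ W
n=16: moves to 14(W), 15(W); every one is W ⇒ L
n=17: can move to 0, which is L ⇒ W
n=18: can move to 16, which is L ⇒ W
n=19: can move to 0, which is L ⇒ W
n=20: moves to 15(W), 18(W), 19(W); every one is W ⇒ L
n=21: can move to 20, which is L ⇒ W
L entries with 1 ≤ n ≤ 21 (n=0 is outside the asked range and is not counted): n = 4, 8, 12, 16, 20; that makes 5.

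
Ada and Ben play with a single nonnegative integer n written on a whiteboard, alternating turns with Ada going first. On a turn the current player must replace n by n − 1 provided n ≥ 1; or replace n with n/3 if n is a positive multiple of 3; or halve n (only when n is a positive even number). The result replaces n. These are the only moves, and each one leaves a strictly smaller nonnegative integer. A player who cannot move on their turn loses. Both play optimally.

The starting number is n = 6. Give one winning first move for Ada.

Positions with no move are L. A position that does have a move is losing for the player to move precisely when every available move leads to a winning position for the opponent. Fill in the labels:
n=0: no move → L
n=1: can move to 0, which is L ⇒ W
n=2: the only move is to 1(W), a W ⇒ L
n=3: can move to 2, which is L ⇒ W
n=4: can move to 2, which is L ⇒ W
n=5: the only move is to 4(W), a W ⇒ L
n=6: can move to 2, which is L ⇒ W
From 6, the L positions reachable in one move are: 2, 5. Any move reaching one of these is winning.

Move to 2.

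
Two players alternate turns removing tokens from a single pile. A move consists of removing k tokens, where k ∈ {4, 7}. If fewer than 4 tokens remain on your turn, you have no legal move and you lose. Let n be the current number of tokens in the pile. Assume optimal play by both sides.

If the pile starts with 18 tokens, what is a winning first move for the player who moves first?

Remove 4, leaving 14.

Compute win/loss labels from the base case upward. A position with no move is L. Any other position is W if it can reach an L in one move, else L.
n=0: no move → L
n=1: no move → L
n=2: no move → L
n=3: no move → L
n=4: W (go to 0, an L position)
n=5: W (go to 1, an L position)
n=6: W (go to 2, an L position)
n=7: W (go to 3, an L position)
n=8: W (go to 1, an L position)
n=9: W (go to 2, an L position)
n=10: W (go to 3, an L position)
n=11: L (options 7(W), 4(W) are all W)
n=12: L (options 8(W), 5(W) are all W)
n=13: L (options 9(W), 6(W) are all W)
n=14: L (options 10(W), 7(W) are all W)
n=15: W (go to 11, an L position)
n=16: W (go to 12, an L position)
n=17: W (go to 13, an L position)
n=18: W (go to 14, an L position)
From 18, the L positions reachable in one move are: 14, 11. Any move reaching one of these is winning.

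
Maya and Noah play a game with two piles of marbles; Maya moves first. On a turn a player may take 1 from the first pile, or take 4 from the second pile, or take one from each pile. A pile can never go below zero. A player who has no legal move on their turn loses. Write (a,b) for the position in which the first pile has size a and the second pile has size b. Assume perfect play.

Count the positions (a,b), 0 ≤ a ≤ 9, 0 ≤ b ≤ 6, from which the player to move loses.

30

Classify positions by backward induction: terminal positions (no move available) are L. From any other position, the mover wins iff some move reaches an L.
Every move lowers a or b (never raises either), so fill the grid row by row in increasing a, and left to right within a row: each cell's successors are then already labelled.
      b=0  b=1  b=2  b=3  b=4  b=5  b=6
a=0:    L    L    L    L    W    W    W
a=1:    W    W    W    W    W    L    L
a=2:    L    L    L    L    W    W    W
a=3:    W    W    W    W    W    L    L
a=4:    L    L    L    L    W    W    W
a=5:    W    W    W    W    W    L    L
a=6:    L    L    L    L    W    W    W
a=7:    W    W    W    W    W    L    L
a=8:    L    L    L    L    W    W    W
a=9:    W    W    W    W    W    L    L
Cells with no legal move (terminal, hence L): (0,0), (0,1), (0,2), (0,3).
The remaining L cells, each justified by listing all of its moves:
(1,5): only reaches (0,5)(W), (1,1)(W), (0,4)(W), all W → L
(1,6): only reaches (0,6)(W), (1,2)(W), (0,5)(W), all W → L
(2,0): only reaches (1,0)(W), which is W → L
(2,1): only reaches (1,1)(W), (1,0)(W), all W → L
(2,2): only reaches (1,2)(W), (1,1)(W), all W → L
(2,3): only reaches (1,3)(W), (1,2)(W), all W → L
(3,5): only reaches (2,5)(W), (3,1)(W), (2,4)(W), all W → L
(3,6): only reaches (2,6)(W), (3,2)(W), (2,5)(W), all W → L
(4,0): only reaches (3,0)(W), which is W → L
(4,1): only reaches (3,1)(W), (3,0)(W), all W → L
(4,2): only reaches (3,2)(W), (3,1)(W), all W → L
(4,3): only reaches (3,3)(W), (3,2)(W), all W → L
(5,5): only reaches (4,5)(W), (5,1)(W), (4,4)(W), all W → L
(5,6): only reaches (4,6)(W), (5,2)(W), (4,5)(W), all W → L
(6,0): only reaches (5,0)(W), which is W → L
(6,1): only reaches (5,1)(W), (5,0)(W), all W → L
(6,2): only reaches (5,2)(W), (5,1)(W), all W → L
(6,3): only reaches (5,3)(W), (5,2)(W), all W → L
(7,5): only reaches (6,5)(W), (7,1)(W), (6,4)(W), all W → L
(7,6): only reaches (6,6)(W), (7,2)(W), (6,5)(W), all W → L
(8,0): only reaches (7,0)(W), which is W → L
(8,1): only reaches (7,1)(W), (7,0)(W), all W → L
(8,2): only reaches (7,2)(W), (7,1)(W), all W → L
(8,3): only reaches (7,3)(W), (7,2)(W), all W → L
(9,5): only reaches (8,5)(W), (9,1)(W), (8,4)(W), all W → L
(9,6): only reaches (8,6)(W), (9,2)(W), (8,5)(W), all W → L
Every other cell has at least one move into one of the L cells above, so it is W.
L cells per row: a=0: 4, a=1: 2, a=2: 4, a=3: 2, a=4: 4, a=5: 2, a=6: 4, a=7: 2, a=8: 4, a=9: 2; total 30.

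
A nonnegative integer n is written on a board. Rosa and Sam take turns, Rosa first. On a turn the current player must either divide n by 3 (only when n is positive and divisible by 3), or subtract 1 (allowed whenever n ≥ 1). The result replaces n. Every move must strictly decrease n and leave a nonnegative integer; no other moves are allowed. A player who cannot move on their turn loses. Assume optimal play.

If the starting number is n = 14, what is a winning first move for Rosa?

Use the standard recursion: the mover loses at a terminal position; elsewhere, the mover wins exactly when some move hands the opponent an L position.
n=0: no move → L
n=1: W (go to 0, an L position)
n=2: L (sole option 1(W) is W)
n=3: W (go to 2, an L position)
n=4: L (sole option 3(W) is W)
n=5: W (go to 4, an L position)
n=6: W (go to 2, an L position)
n=7: L (sole option 6(W) is W)
n=8: W (go to 7, an L position)
n=9: L (options 3(W), 8(W) are all W)
n=10: W (go to 9, an L position)
n=11: L (sole option 10(W) is W)
n=12: W (go to 4, an L position)
n=13: L (sole option 12(W) is W)
n=14: W (go to 13, an L position)
From 14, the L positions reachable in one move are: 13.

Move to 13.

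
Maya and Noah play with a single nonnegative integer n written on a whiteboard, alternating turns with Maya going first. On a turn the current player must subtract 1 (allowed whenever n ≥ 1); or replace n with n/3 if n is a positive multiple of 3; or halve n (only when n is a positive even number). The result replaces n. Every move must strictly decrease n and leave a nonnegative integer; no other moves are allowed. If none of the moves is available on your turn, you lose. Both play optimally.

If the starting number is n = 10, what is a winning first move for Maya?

Label each position W (a win for the player to move) or L (a loss). A position with no legal move is L; any other position is W exactly when some move reaches an L, and L when every move reaches a W.
n=0: no move → L
n=1: W (go to 0, an L position)
n=2: L (sole option 1(W) is W)
n=3: W (go to 2, an L position)
n=4: W (go to 2, an L position)
n=5: L (sole option 4(W) is W)
n=6: W (go to 2, an L position)
n=7: L (sole option 6(W) is W)
n=8: W (go to 7, an L position)
n=9: L (options 3(W), 8(W) are all W)
n=10: W (go to 5, an L position)
From 10, the L positions reachable in one move are: 5, 9. Any move reaching one of these is winning.

Move to 5.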